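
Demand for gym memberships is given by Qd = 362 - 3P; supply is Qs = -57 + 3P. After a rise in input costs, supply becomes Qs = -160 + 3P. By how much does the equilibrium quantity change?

Original equilibrium: P* = 419/6, Q* = 152.5.
New equilibrium: 362 - 3P = -160 + 3P, so 522 = 6P and P' = 87; Q' = 362 − 3(87) = 101.
Change in quantity: 101 − 152.5 = -51.5.

ΔQ = -51.5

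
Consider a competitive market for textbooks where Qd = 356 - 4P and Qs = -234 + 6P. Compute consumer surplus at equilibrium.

Equilibrium: 356 - 4P = -234 + 6P gives P* = 59, Q* = 120.
Demand choke price (Qd = 0): P = 89.
CS = ½(89 − 59)(120) = 1800.

Consumer surplus = 1800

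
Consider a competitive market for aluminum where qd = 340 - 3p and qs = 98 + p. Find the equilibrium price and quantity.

p* = 60.5, q* = 158.5

Set qd = qs: 340 - 3p = 98 + p.
242 = 4p, so p* = 60.5.
q* = 340 − 3(60.5) = 158.5.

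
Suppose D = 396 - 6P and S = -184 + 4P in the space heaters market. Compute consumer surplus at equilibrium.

Consumer surplus = 192

Equilibrium: 396 - 6P = -184 + 4P gives P* = 58, Q* = 48.
Demand choke price (D = 0): P = 66.
CS = ½(66 − 58)(48) = 192.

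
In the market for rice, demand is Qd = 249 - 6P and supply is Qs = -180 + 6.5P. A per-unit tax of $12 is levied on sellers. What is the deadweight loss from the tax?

Pre-tax equilibrium: P* = 34.32, Q* = 43.08.
Tax on sellers shifts supply to Qs = -180 + 6.5(P − 12) = -258 + 6.5P.
249 - 6P = -258 + 6.5P gives buyer price Pb = 40.56; sellers receive Ps = 40.56 − 12 = 28.56.
New quantity: Q = 249 − 6(40.56) = 5.64.
DWL = ½ × 12 × (43.08 − 5.64) = 224.64.

Deadweight loss = 224.64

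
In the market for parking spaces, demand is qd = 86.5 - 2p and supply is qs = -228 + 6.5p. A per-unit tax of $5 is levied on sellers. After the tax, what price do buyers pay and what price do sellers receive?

Pre-tax equilibrium: p* = 37, q* = 12.5.
Tax on sellers shifts supply to qs = -228 + 6.5(p − 5) = -260.5 + 6.5p.
86.5 - 2p = -260.5 + 6.5p gives buyer price pb = 694/17; sellers receive ps = 694/17 − 5 = 609/17.
New quantity: q = 86.5 − 2(694/17) = 165/34.

Buyers pay 694/17, sellers receive 609/17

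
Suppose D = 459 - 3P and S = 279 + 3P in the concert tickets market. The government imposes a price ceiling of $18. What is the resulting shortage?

Shortage = 72

Equilibrium price would be P* = 30, so the ceiling at 18 binds.
At P = 18: D = 459 − 3(18) = 405, S = 279 + 3(18) = 333.
Shortage = 405 − 333 = 72.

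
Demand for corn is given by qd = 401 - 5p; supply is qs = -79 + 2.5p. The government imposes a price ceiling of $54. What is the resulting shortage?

Shortage = 75

Equilibrium price would be p* = 64, so the ceiling at 54 binds.
At p = 54: qd = 401 − 5(54) = 131, qs = -79 + 2.5(54) = 56.
Shortage = 131 − 56 = 75.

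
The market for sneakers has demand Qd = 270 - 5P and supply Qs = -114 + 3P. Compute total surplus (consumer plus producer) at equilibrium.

Equilibrium: 270 - 5P = -114 + 3P gives P* = 48, Q* = 30.
Demand choke price: P = 54; supply starts at P = 38.
CS = ½(54 − 48)(30) = 90; PS = ½(48 − 38)(30) = 150.

Total surplus = 240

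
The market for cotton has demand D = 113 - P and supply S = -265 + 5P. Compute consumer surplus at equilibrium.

Consumer surplus = 1250

Equilibrium: 113 - P = -265 + 5P gives P* = 63, Q* = 50.
Demand choke price (D = 0): P = 113.
CS = ½(113 − 63)(50) = 1250.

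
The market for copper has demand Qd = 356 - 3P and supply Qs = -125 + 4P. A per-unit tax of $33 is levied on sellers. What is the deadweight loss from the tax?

Pre-tax equilibrium: P* = 481/7, Q* = 1049/7.
Tax on sellers shifts supply to Qs = -125 + 4(P − 33) = -257 + 4P.
356 - 3P = -257 + 4P gives buyer price Pb = 613/7; sellers receive Ps = 613/7 − 33 = 382/7.
New quantity: Q = 356 − 3(613/7) = 653/7.
DWL = ½ × 33 × (1049/7 − 653/7) = 6534/7.

Deadweight loss = 6534/7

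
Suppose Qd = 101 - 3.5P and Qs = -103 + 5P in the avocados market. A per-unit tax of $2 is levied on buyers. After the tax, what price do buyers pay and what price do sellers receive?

Buyers pay 428/17, sellers receive 394/17

Pre-tax equilibrium: P* = 24, Q* = 17.
Tax on buyers shifts demand to Qd = 101 − 3.5(P + 2) = 94 - 3.5P.
94 - 3.5P = -103 + 5P gives seller price Ps = 394/17; buyers pay Pb = 394/17 + 2 = 428/17.
New quantity: Q = 101 − 3.5(428/17) = 219/17.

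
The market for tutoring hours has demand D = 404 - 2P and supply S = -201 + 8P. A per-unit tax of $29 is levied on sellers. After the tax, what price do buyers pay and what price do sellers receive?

Buyers pay $83.7, sellers receive $54.7

Pre-tax equilibrium: P* = 60.5, Q* = 283.
Tax on sellers shifts supply to S = -201 + 8(P − 29) = -433 + 8P.
404 - 2P = -433 + 8P gives buyer price Pb = 83.7; sellers receive Ps = 83.7 − 29 = 54.7.
New quantity: Q = 404 − 2(83.7) = 236.6.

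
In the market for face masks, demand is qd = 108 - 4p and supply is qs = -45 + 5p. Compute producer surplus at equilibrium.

Producer surplus = 160

Equilibrium: 108 - 4p = -45 + 5p gives p* = 17, q* = 40.
Supply starts at p = 9 (where qs = 0).
PS = ½(17 − 9)(40) = 160.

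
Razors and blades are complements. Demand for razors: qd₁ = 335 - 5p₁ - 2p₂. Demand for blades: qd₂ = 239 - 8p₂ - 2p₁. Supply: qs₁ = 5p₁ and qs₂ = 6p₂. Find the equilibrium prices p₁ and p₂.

Market 1: 335 - 5p₁ - 2p₂ = 5p₁ → 10p₁ + 2p₂ = 335.
Market 2: 14p₂ + 2p₁ = 239.
Eliminating p₂: 14×(1) − 2×(2) gives 136p₁ = 4212, so p₁ = 1053/34.
Back-substitute into (2): p₂ = (239 − 2×1053/34) / 14 = 215/17.

p₁ = 1053/34, p₂ = 215/17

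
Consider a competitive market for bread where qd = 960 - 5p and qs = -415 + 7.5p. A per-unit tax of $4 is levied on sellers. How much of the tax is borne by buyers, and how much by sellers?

Pre-tax equilibrium: p* = 110, q* = 410.
Tax on sellers shifts supply to qs = -415 + 7.5(p − 4) = -445 + 7.5p.
960 - 5p = -445 + 7.5p gives buyer price pb = 112.4; sellers receive ps = 112.4 − 4 = 108.4.
New quantity: q = 960 − 5(112.4) = 398.
Buyer burden = 112.4 − 110 = 2.4; seller burden = 110 − 108.4 = 1.6.

Buyers bear $2.4, sellers bear $1.6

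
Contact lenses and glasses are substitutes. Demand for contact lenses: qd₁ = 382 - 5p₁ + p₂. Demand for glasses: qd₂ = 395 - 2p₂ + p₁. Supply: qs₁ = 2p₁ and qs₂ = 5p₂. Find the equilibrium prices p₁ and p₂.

Market 1: 382 - 5p₁ + p₂ = 2p₁ → 7p₁ - p₂ = 382.
Market 2: 7p₂ - p₁ = 395.
Eliminating p₂: 7×(1) + 1×(2) gives 48p₁ = 3069, so p₁ = 63.9375.
Back-substitute into (2): p₂ = (395 + 1×63.9375) / 7 = 65.5625.

p₁ = 63.9375, p₂ = 65.5625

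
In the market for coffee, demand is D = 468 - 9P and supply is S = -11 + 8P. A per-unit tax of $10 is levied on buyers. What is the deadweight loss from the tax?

Pre-tax equilibrium: P* = 479/17, Q* = 3645/17.
Tax on buyers shifts demand to D = 468 − 9(P + 10) = 378 - 9P.
378 - 9P = -11 + 8P gives seller price Ps = 389/17; buyers pay Pb = 389/17 + 10 = 559/17.
New quantity: Q = 468 − 9(559/17) = 2925/17.
DWL = ½ × 10 × (3645/17 − 2925/17) = 3600/17.

Deadweight loss = 3600/17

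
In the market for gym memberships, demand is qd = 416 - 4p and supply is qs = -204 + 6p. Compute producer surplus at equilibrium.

Equilibrium: 416 - 4p = -204 + 6p gives p* = 62, q* = 168.
Supply starts at p = 34 (where qs = 0).
PS = ½(62 − 34)(168) = 2352.

Producer surplus = 2352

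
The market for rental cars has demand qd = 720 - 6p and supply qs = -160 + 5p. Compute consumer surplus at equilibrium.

Consumer surplus = 4800

Equilibrium: 720 - 6p = -160 + 5p gives p* = 80, q* = 240.
Demand choke price (qd = 0): p = 120.
CS = ½(120 − 80)(240) = 4800.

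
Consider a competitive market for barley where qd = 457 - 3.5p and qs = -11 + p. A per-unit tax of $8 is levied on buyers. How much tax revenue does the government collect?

Tax revenue = 6248/9

Pre-tax equilibrium: p* = 104, q* = 93.
Tax on buyers shifts demand to qd = 457 − 3.5(p + 8) = 429 - 3.5p.
429 - 3.5p = -11 + p gives seller price ps = 880/9; buyers pay pb = 880/9 + 8 = 952/9.
New quantity: q = 457 − 3.5(952/9) = 781/9.
Revenue = 8 × 781/9 = 6248/9.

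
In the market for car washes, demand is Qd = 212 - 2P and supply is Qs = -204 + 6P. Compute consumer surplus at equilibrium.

Equilibrium: 212 - 2P = -204 + 6P gives P* = 52, Q* = 108.
Demand choke price (Qd = 0): P = 106.
CS = ½(106 − 52)(108) = 2916.

Consumer surplus = 2916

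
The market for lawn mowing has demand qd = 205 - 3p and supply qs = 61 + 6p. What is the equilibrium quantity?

Set qd = qs: 205 - 3p = 61 + 6p.
144 = 9p, so p* = 16.
q* = 205 − 3(16) = 157.

q* = 157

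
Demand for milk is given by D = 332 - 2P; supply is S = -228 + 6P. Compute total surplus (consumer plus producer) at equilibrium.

Equilibrium: 332 - 2P = -228 + 6P gives P* = 70, Q* = 192.
Demand choke price: P = 166; supply starts at P = 38.
CS = ½(166 − 70)(192) = 9216; PS = ½(70 − 38)(192) = 3072.

Total surplus = 12288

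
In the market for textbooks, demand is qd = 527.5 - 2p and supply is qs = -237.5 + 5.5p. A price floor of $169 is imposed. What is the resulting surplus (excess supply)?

Surplus = 502.5

Equilibrium price would be p* = 102, so the floor at 169 binds.
At p = 169: qd = 189.5, qs = 692.
Surplus = 692 − 189.5 = 502.5.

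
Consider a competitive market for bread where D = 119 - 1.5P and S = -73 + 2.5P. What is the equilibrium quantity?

Q* = 47

Set D = S: 119 - 1.5P = -73 + 2.5P.
192 = 4P, so P* = 48.
Q* = 119 − 1.5(48) = 47.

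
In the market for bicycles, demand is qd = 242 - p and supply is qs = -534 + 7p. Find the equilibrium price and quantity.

p* = 97, q* = 145

Set qd = qs: 242 - p = -534 + 7p.
776 = 8p, so p* = 97.
q* = 242 − 1(97) = 145.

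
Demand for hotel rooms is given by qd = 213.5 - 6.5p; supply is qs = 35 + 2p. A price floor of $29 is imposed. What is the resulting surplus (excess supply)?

Equilibrium price would be p* = 21, so the floor at 29 binds.
At p = 29: qd = 25, qs = 93.
Surplus = 93 − 25 = 68.

Surplus = 68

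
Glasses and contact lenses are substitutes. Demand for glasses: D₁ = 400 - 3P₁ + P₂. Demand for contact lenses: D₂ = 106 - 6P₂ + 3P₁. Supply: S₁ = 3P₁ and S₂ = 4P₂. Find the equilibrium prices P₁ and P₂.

Market 1: 400 - 3P₁ + P₂ = 3P₁ → 6P₁ - P₂ = 400.
Market 2: 10P₂ - 3P₁ = 106.
Eliminating P₂: 10×(1) + 1×(2) gives 57P₁ = 4106, so P₁ = 4106/57.
Back-substitute into (2): P₂ = (106 + 3×4106/57) / 10 = 612/19.

P₁ = 4106/57, P₂ = 612/19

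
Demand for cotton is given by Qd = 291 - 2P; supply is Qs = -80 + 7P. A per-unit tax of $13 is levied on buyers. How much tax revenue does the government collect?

Tax revenue = 7345/3

Pre-tax equilibrium: P* = 371/9, Q* = 1877/9.
Tax on buyers shifts demand to Qd = 291 − 2(P + 13) = 265 - 2P.
265 - 2P = -80 + 7P gives seller price Ps = 115/3; buyers pay Pb = 115/3 + 13 = 154/3.
New quantity: Q = 291 − 2(154/3) = 565/3.
Revenue = 13 × 565/3 = 7345/3.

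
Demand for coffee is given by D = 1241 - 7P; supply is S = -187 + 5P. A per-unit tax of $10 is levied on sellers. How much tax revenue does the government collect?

Pre-tax equilibrium: P* = 119, Q* = 408.
Tax on sellers shifts supply to S = -187 + 5(P − 10) = -237 + 5P.
1241 - 7P = -237 + 5P gives buyer price Pb = 739/6; sellers receive Ps = 739/6 − 10 = 679/6.
New quantity: Q = 1241 − 7(739/6) = 2273/6.
Revenue = 10 × 2273/6 = 11365/3.

Tax revenue = 11365/3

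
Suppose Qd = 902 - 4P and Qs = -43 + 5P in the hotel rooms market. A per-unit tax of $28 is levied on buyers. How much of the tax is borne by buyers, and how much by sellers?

Pre-tax equilibrium: P* = 105, Q* = 482.
Tax on buyers shifts demand to Qd = 902 − 4(P + 28) = 790 - 4P.
790 - 4P = -43 + 5P gives seller price Ps = 833/9; buyers pay Pb = 833/9 + 28 = 1085/9.
New quantity: Q = 902 − 4(1085/9) = 3778/9.
Buyer burden = 1085/9 − 105 = 140/9; seller burden = 105 − 833/9 = 112/9.

Buyers bear 140/9, sellers bear 112/9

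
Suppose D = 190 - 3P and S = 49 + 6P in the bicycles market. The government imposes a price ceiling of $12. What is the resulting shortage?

Shortage = 33

Equilibrium price would be P* = 47/3, so the ceiling at 12 binds.
At P = 12: D = 190 − 3(12) = 154, S = 49 + 6(12) = 121.
Shortage = 154 − 121 = 33.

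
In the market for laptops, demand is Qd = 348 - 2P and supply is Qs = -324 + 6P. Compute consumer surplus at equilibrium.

Equilibrium: 348 - 2P = -324 + 6P gives P* = 84, Q* = 180.
Demand choke price (Qd = 0): P = 174.
CS = ½(174 − 84)(180) = 8100.

Consumer surplus = 8100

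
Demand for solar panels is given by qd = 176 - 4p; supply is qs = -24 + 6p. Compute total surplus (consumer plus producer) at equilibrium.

Total surplus = 1920

Equilibrium: 176 - 4p = -24 + 6p gives p* = 20, q* = 96.
Demand choke price: p = 44; supply starts at p = 4.
CS = ½(44 − 20)(96) = 1152; PS = ½(20 − 4)(96) = 768.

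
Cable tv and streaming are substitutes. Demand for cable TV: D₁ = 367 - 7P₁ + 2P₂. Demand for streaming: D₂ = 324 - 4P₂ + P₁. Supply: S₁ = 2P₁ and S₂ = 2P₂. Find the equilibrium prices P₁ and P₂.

Market 1: 367 - 7P₁ + 2P₂ = 2P₁ → 9P₁ - 2P₂ = 367.
Market 2: 6P₂ - P₁ = 324.
Eliminating P₂: 6×(1) + 2×(2) gives 52P₁ = 2850, so P₁ = 1425/26.
Back-substitute into (2): P₂ = (324 + 1×1425/26) / 6 = 3283/52.

P₁ = 1425/26, P₂ = 3283/52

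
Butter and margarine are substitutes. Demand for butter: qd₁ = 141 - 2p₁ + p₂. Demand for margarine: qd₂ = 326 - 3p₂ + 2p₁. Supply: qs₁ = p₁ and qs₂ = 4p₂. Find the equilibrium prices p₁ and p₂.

p₁ = 1313/19, p₂ = 1260/19

Market 1: 141 - 2p₁ + p₂ = p₁ → 3p₁ - p₂ = 141.
Market 2: 7p₂ - 2p₁ = 326.
Eliminating p₂: 7×(1) + 1×(2) gives 19p₁ = 1313, so p₁ = 1313/19.
Back-substitute into (2): p₂ = (326 + 2×1313/19) / 7 = 1260/19.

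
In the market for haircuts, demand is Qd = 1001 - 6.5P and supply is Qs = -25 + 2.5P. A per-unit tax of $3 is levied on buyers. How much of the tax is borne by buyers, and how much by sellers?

Pre-tax equilibrium: P* = 114, Q* = 260.
Tax on buyers shifts demand to Qd = 1001 − 6.5(P + 3) = 981.5 - 6.5P.
981.5 - 6.5P = -25 + 2.5P gives seller price Ps = 671/6; buyers pay Pb = 671/6 + 3 = 689/6.
New quantity: Q = 1001 − 6.5(689/6) = 3055/12.
Buyer burden = 689/6 − 114 = 5/6; seller burden = 114 − 671/6 = 13/6.

Buyers bear 5/6, sellers bear 13/6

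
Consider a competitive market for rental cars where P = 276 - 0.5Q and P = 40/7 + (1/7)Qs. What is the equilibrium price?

P* = 592/9

Set the two price expressions equal: 276 - 0.5Q = 40/7 + (1/7)Q.
1892/7 = (9/14)Q, so Q* = 3784/9.
P* = 276 − (0.5)(3784/9) = 592/9.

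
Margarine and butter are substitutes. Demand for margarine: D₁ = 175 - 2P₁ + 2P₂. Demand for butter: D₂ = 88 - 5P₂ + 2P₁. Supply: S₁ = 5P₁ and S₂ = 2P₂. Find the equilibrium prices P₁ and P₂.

Market 1: 175 - 2P₁ + 2P₂ = 5P₁ → 7P₁ - 2P₂ = 175.
Market 2: 7P₂ - 2P₁ = 88.
Eliminating P₂: 7×(1) + 2×(2) gives 45P₁ = 1401, so P₁ = 467/15.
Back-substitute into (2): P₂ = (88 + 2×467/15) / 7 = 322/15.

P₁ = 467/15, P₂ = 322/15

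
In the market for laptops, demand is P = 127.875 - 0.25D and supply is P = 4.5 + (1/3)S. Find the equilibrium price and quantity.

P* = 75, Q* = 211.5

Set the two price expressions equal: 127.875 - 0.25Q = 4.5 + (1/3)Q.
123.375 = (7/12)Q, so Q* = 211.5.
P* = 127.875 − (0.25)(211.5) = 75.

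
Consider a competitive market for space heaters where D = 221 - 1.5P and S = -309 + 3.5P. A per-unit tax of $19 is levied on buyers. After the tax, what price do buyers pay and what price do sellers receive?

Pre-tax equilibrium: P* = 106, Q* = 62.
Tax on buyers shifts demand to D = 221 − 1.5(P + 19) = 192.5 - 1.5P.
192.5 - 1.5P = -309 + 3.5P gives seller price Ps = 100.3; buyers pay Pb = 100.3 + 19 = 119.3.
New quantity: Q = 221 − 1.5(119.3) = 42.05.

Buyers pay $119.3, sellers receive $100.3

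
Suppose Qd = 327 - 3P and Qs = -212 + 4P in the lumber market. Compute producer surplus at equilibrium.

Producer surplus = 1152

Equilibrium: 327 - 3P = -212 + 4P gives P* = 77, Q* = 96.
Supply starts at P = 53 (where Qs = 0).
PS = ½(77 − 53)(96) = 1152.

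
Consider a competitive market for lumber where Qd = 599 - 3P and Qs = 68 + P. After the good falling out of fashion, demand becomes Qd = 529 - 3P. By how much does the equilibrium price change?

Original equilibrium: P* = 132.75, Q* = 200.75.
New equilibrium: 529 - 3P = 68 + P, so 461 = 4P and P' = 115.25; Q' = 529 − 3(115.25) = 183.25.
Change in price: 115.25 − 132.75 = -17.5.

ΔP = -17.5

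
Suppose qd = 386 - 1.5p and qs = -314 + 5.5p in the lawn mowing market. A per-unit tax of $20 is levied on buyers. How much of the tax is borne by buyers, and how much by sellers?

Buyers bear 110/7, sellers bear 30/7

Pre-tax equilibrium: p* = 100, q* = 236.
Tax on buyers shifts demand to qd = 386 − 1.5(p + 20) = 356 - 1.5p.
356 - 1.5p = -314 + 5.5p gives seller price ps = 670/7; buyers pay pb = 670/7 + 20 = 810/7.
New quantity: q = 386 − 1.5(810/7) = 1487/7.
Buyer burden = 810/7 − 100 = 110/7; seller burden = 100 − 670/7 = 30/7.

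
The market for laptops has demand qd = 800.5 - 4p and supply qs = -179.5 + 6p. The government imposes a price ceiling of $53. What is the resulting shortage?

Equilibrium price would be p* = 98, so the ceiling at 53 binds.
At p = 53: qd = 800.5 − 4(53) = 588.5, qs = -179.5 + 6(53) = 138.5.
Shortage = 588.5 − 138.5 = 450.

Shortage = 450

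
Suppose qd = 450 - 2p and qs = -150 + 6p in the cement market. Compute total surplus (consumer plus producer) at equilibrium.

Equilibrium: 450 - 2p = -150 + 6p gives p* = 75, q* = 300.
Demand choke price: p = 225; supply starts at p = 25.
CS = ½(225 − 75)(300) = 22500; PS = ½(75 − 25)(300) = 7500.

Total surplus = 30000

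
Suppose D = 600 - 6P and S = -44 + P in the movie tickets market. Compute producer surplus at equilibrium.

Equilibrium: 600 - 6P = -44 + P gives P* = 92, Q* = 48.
Supply starts at P = 44 (where S = 0).
PS = ½(92 − 44)(48) = 1152.

Producer surplus = 1152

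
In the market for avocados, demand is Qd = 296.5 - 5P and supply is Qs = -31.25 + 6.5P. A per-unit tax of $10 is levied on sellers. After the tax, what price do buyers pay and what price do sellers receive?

Buyers pay 1571/46, sellers receive 1111/46

Pre-tax equilibrium: P* = 28.5, Q* = 154.
Tax on sellers shifts supply to Qs = -31.25 + 6.5(P − 10) = -96.25 + 6.5P.
296.5 - 5P = -96.25 + 6.5P gives buyer price Pb = 1571/46; sellers receive Ps = 1571/46 − 10 = 1111/46.
New quantity: Q = 296.5 − 5(1571/46) = 2892/23.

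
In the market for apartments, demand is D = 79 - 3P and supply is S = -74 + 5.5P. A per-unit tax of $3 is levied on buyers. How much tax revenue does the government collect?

Tax revenue = 978/17

Pre-tax equilibrium: P* = 18, Q* = 25.
Tax on buyers shifts demand to D = 79 − 3(P + 3) = 70 - 3P.
70 - 3P = -74 + 5.5P gives seller price Ps = 288/17; buyers pay Pb = 288/17 + 3 = 339/17.
New quantity: Q = 79 − 3(339/17) = 326/17.
Revenue = 3 × 326/17 = 978/17.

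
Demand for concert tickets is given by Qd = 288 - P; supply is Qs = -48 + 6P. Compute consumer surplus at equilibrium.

Equilibrium: 288 - P = -48 + 6P gives P* = 48, Q* = 240.
Demand choke price (Qd = 0): P = 288.
CS = ½(288 − 48)(240) = 28800.

Consumer surplus = 28800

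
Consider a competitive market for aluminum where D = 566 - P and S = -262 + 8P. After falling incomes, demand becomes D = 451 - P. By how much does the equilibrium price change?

Original equilibrium: P* = 92, Q* = 474.
New equilibrium: 451 - P = -262 + 8P, so 713 = 9P and P' = 713/9; Q' = 451 − 1(713/9) = 3346/9.
Change in price: 713/9 − 92 = -115/9.

ΔP = -115/9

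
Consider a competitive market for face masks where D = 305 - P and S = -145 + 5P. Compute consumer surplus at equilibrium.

Equilibrium: 305 - P = -145 + 5P gives P* = 75, Q* = 230.
Demand choke price (D = 0): P = 305.
CS = ½(305 − 75)(230) = 26450.

Consumer surplus = 26450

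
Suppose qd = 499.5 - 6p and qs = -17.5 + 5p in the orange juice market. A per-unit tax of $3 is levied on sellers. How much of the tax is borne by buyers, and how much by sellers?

Buyers bear 15/11, sellers bear 18/11

Pre-tax equilibrium: p* = 47, q* = 217.5.
Tax on sellers shifts supply to qs = -17.5 + 5(p − 3) = -32.5 + 5p.
499.5 - 6p = -32.5 + 5p gives buyer price pb = 532/11; sellers receive ps = 532/11 − 3 = 499/11.
New quantity: q = 499.5 − 6(532/11) = 4605/22.
Buyer burden = 532/11 − 47 = 15/11; seller burden = 47 − 499/11 = 18/11.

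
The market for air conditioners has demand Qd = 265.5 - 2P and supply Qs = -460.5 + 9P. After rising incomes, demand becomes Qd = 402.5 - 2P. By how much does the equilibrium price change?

ΔP = 137/11

Original equilibrium: P* = 66, Q* = 133.5.
New equilibrium: 402.5 - 2P = -460.5 + 9P, so 863 = 11P and P' = 863/11; Q' = 402.5 − 2(863/11) = 5403/22.
Change in price: 863/11 − 66 = 137/11.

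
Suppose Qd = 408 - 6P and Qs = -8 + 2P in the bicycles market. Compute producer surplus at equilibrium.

Equilibrium: 408 - 6P = -8 + 2P gives P* = 52, Q* = 96.
Supply starts at P = 4 (where Qs = 0).
PS = ½(52 − 4)(96) = 2304.

Producer surplus = 2304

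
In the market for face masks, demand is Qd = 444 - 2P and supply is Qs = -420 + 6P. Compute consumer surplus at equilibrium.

Consumer surplus = 12996

Equilibrium: 444 - 2P = -420 + 6P gives P* = 108, Q* = 228.
Demand choke price (Qd = 0): P = 222.
CS = ½(222 − 108)(228) = 12996.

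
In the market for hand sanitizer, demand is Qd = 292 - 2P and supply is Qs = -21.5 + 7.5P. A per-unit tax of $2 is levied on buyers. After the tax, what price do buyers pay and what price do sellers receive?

Pre-tax equilibrium: P* = 33, Q* = 226.
Tax on buyers shifts demand to Qd = 292 − 2(P + 2) = 288 - 2P.
288 - 2P = -21.5 + 7.5P gives seller price Ps = 619/19; buyers pay Pb = 619/19 + 2 = 657/19.
New quantity: Q = 292 − 2(657/19) = 4234/19.

Buyers pay 657/19, sellers receive 619/19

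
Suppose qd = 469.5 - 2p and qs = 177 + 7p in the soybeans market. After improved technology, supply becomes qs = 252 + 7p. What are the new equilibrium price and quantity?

p' = 145/6, q' = 2527/6

Original equilibrium: p* = 32.5, q* = 404.5.
New equilibrium: 469.5 - 2p = 252 + 7p, so 217.5 = 9p and p' = 145/6; q' = 469.5 − 2(145/6) = 2527/6.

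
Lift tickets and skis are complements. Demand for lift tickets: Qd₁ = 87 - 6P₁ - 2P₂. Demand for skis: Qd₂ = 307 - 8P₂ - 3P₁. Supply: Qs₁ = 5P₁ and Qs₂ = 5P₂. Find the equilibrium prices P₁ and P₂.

P₁ = 517/137, P₂ = 3116/137

Market 1: 87 - 6P₁ - 2P₂ = 5P₁ → 11P₁ + 2P₂ = 87.
Market 2: 13P₂ + 3P₁ = 307.
Eliminating P₂: 13×(1) − 2×(2) gives 137P₁ = 517, so P₁ = 517/137.
Back-substitute into (2): P₂ = (307 − 3×517/137) / 13 = 3116/137.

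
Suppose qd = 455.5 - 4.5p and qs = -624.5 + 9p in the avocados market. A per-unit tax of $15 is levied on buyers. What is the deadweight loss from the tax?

Pre-tax equilibrium: p* = 80, q* = 95.5.
Tax on buyers shifts demand to qd = 455.5 − 4.5(p + 15) = 388 - 4.5p.
388 - 4.5p = -624.5 + 9p gives seller price ps = 75; buyers pay pb = 75 + 15 = 90.
New quantity: q = 455.5 − 4.5(90) = 50.5.
DWL = ½ × 15 × (95.5 − 50.5) = 337.5.

Deadweight loss = 337.5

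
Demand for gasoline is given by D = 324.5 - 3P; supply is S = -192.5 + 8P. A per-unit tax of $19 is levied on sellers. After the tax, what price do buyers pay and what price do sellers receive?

Pre-tax equilibrium: P* = 47, Q* = 183.5.
Tax on sellers shifts supply to S = -192.5 + 8(P − 19) = -344.5 + 8P.
324.5 - 3P = -344.5 + 8P gives buyer price Pb = 669/11; sellers receive Ps = 669/11 − 19 = 460/11.
New quantity: Q = 324.5 − 3(669/11) = 3125/22.

Buyers pay 669/11, sellers receive 460/11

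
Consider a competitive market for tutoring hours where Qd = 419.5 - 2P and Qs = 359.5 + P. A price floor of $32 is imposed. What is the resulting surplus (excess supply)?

Surplus = 36

Equilibrium price would be P* = 20, so the floor at 32 binds.
At P = 32: Qd = 355.5, Qs = 391.5.
Surplus = 391.5 − 355.5 = 36.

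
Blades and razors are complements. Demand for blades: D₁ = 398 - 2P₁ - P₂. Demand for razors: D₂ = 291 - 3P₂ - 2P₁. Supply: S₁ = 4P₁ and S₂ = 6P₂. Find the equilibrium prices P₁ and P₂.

Market 1: 398 - 2P₁ - P₂ = 4P₁ → 6P₁ + P₂ = 398.
Market 2: 9P₂ + 2P₁ = 291.
Eliminating P₂: 9×(1) − 1×(2) gives 52P₁ = 3291, so P₁ = 3291/52.
Back-substitute into (2): P₂ = (291 − 2×3291/52) / 9 = 475/26.

P₁ = 3291/52, P₂ = 475/26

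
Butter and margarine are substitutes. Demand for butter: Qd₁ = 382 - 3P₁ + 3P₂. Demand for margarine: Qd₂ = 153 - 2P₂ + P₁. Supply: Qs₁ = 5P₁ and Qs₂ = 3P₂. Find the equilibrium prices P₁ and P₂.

Market 1: 382 - 3P₁ + 3P₂ = 5P₁ → 8P₁ - 3P₂ = 382.
Market 2: 5P₂ - P₁ = 153.
Eliminating P₂: 5×(1) + 3×(2) gives 37P₁ = 2369, so P₁ = 2369/37.
Back-substitute into (2): P₂ = (153 + 1×2369/37) / 5 = 1606/37.

P₁ = 2369/37, P₂ = 1606/37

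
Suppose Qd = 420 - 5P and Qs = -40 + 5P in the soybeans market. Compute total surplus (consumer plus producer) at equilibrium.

Total surplus = 7220

Equilibrium: 420 - 5P = -40 + 5P gives P* = 46, Q* = 190.
Demand choke price: P = 84; supply starts at P = 8.
CS = ½(84 − 46)(190) = 3610; PS = ½(46 − 8)(190) = 3610.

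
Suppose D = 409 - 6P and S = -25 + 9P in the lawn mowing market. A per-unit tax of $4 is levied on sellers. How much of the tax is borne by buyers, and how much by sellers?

Buyers bear $2.4, sellers bear $1.6

Pre-tax equilibrium: P* = 434/15, Q* = 235.4.
Tax on sellers shifts supply to S = -25 + 9(P − 4) = -61 + 9P.
409 - 6P = -61 + 9P gives buyer price Pb = 94/3; sellers receive Ps = 94/3 − 4 = 82/3.
New quantity: Q = 409 − 6(94/3) = 221.
Buyer burden = 94/3 − 434/15 = 2.4; seller burden = 434/15 − 82/3 = 1.6.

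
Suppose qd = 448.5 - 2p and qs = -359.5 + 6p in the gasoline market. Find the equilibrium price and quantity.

p* = 101, q* = 246.5

Set qd = qs: 448.5 - 2p = -359.5 + 6p.
808 = 8p, so p* = 101.
q* = 448.5 − 2(101) = 246.5.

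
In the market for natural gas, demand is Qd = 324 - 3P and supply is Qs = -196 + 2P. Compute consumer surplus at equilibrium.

Consumer surplus = 24

Equilibrium: 324 - 3P = -196 + 2P gives P* = 104, Q* = 12.
Demand choke price (Qd = 0): P = 108.
CS = ½(108 − 104)(12) = 24.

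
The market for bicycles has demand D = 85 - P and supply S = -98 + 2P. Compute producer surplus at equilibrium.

Equilibrium: 85 - P = -98 + 2P gives P* = 61, Q* = 24.
Supply starts at P = 49 (where S = 0).
PS = ½(61 − 49)(24) = 144.

Producer surplus = 144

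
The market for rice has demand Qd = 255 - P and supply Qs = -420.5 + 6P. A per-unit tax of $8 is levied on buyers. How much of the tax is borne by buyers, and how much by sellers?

Pre-tax equilibrium: P* = 96.5, Q* = 158.5.
Tax on buyers shifts demand to Qd = 255 − 1(P + 8) = 247 - P.
247 - P = -420.5 + 6P gives seller price Ps = 1335/14; buyers pay Pb = 1335/14 + 8 = 1447/14.
New quantity: Q = 255 − 1(1447/14) = 2123/14.
Buyer burden = 1447/14 − 96.5 = 48/7; seller burden = 96.5 − 1335/14 = 8/7.

Buyers bear 48/7, sellers bear 8/7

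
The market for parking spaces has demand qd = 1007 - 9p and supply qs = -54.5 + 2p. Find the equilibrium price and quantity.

p* = 96.5, q* = 138.5

Set qd = qs: 1007 - 9p = -54.5 + 2p.
1061.5 = 11p, so p* = 96.5.
q* = 1007 − 9(96.5) = 138.5.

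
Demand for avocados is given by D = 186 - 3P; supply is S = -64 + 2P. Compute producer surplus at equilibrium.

Producer surplus = 324

Equilibrium: 186 - 3P = -64 + 2P gives P* = 50, Q* = 36.
Supply starts at P = 32 (where S = 0).
PS = ½(50 − 32)(36) = 324.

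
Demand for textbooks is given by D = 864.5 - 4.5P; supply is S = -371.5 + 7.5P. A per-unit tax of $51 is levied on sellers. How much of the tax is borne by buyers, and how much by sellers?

Pre-tax equilibrium: P* = 103, Q* = 401.
Tax on sellers shifts supply to S = -371.5 + 7.5(P − 51) = -754 + 7.5P.
864.5 - 4.5P = -754 + 7.5P gives buyer price Pb = 134.875; sellers receive Ps = 134.875 − 51 = 83.875.
New quantity: Q = 864.5 − 4.5(134.875) = 257.5625.
Buyer burden = 134.875 − 103 = 31.875; seller burden = 103 − 83.875 = 19.125.

Buyers bear $31.875, sellers bear $19.125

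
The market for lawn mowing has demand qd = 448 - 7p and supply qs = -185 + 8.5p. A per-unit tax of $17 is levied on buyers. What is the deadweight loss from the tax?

Pre-tax equilibrium: p* = 1266/31, q* = 5026/31.
Tax on buyers shifts demand to qd = 448 − 7(p + 17) = 329 - 7p.
329 - 7p = -185 + 8.5p gives seller price ps = 1028/31; buyers pay pb = 1028/31 + 17 = 1555/31.
New quantity: q = 448 − 7(1555/31) = 3003/31.
DWL = ½ × 17 × (5026/31 − 3003/31) = 34391/62.

Deadweight loss = 34391/62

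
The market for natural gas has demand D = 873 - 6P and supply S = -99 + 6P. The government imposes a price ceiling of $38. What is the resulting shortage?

Equilibrium price would be P* = 81, so the ceiling at 38 binds.
At P = 38: D = 873 − 6(38) = 645, S = -99 + 6(38) = 129.
Shortage = 645 − 129 = 516.

Shortage = 516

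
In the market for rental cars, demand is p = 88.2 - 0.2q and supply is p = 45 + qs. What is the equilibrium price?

Set the two price expressions equal: 88.2 - 0.2q = 45 + q.
43.2 = 1.2q, so q* = 36.
p* = 88.2 − (0.2)(36) = 81.

p* = 81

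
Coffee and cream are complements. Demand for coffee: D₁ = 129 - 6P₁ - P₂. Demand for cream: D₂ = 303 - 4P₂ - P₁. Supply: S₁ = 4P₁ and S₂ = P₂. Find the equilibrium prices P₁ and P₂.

P₁ = 342/49, P₂ = 2901/49

Market 1: 129 - 6P₁ - P₂ = 4P₁ → 10P₁ + P₂ = 129.
Market 2: 5P₂ + P₁ = 303.
Eliminating P₂: 5×(1) − 1×(2) gives 49P₁ = 342, so P₁ = 342/49.
Back-substitute into (2): P₂ = (303 − 1×342/49) / 5 = 2901/49.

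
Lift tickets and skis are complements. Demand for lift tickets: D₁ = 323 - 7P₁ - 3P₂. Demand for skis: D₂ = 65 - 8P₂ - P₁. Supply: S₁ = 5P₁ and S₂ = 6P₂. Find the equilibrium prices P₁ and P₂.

Market 1: 323 - 7P₁ - 3P₂ = 5P₁ → 12P₁ + 3P₂ = 323.
Market 2: 14P₂ + P₁ = 65.
Eliminating P₂: 14×(1) − 3×(2) gives 165P₁ = 4327, so P₁ = 4327/165.
Back-substitute into (2): P₂ = (65 − 1×4327/165) / 14 = 457/165.

P₁ = 4327/165, P₂ = 457/165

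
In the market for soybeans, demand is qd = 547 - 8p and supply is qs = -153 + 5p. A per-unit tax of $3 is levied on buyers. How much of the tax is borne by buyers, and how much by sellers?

Buyers bear 15/13, sellers bear 24/13

Pre-tax equilibrium: p* = 700/13, q* = 1511/13.
Tax on buyers shifts demand to qd = 547 − 8(p + 3) = 523 - 8p.
523 - 8p = -153 + 5p gives seller price ps = 52; buyers pay pb = 52 + 3 = 55.
New quantity: q = 547 − 8(55) = 107.
Buyer burden = 55 − 700/13 = 15/13; seller burden = 700/13 − 52 = 24/13.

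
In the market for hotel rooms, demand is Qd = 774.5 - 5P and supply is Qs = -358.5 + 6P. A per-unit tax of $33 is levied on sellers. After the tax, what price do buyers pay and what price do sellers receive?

Buyers pay $121, sellers receive $88

Pre-tax equilibrium: P* = 103, Q* = 259.5.
Tax on sellers shifts supply to Qs = -358.5 + 6(P − 33) = -556.5 + 6P.
774.5 - 5P = -556.5 + 6P gives buyer price Pb = 121; sellers receive Ps = 121 − 33 = 88.
New quantity: Q = 774.5 − 5(121) = 169.5.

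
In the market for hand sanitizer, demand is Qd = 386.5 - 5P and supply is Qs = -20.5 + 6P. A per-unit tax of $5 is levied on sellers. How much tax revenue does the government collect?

Tax revenue = 20665/22

Pre-tax equilibrium: P* = 37, Q* = 201.5.
Tax on sellers shifts supply to Qs = -20.5 + 6(P − 5) = -50.5 + 6P.
386.5 - 5P = -50.5 + 6P gives buyer price Pb = 437/11; sellers receive Ps = 437/11 − 5 = 382/11.
New quantity: Q = 386.5 − 5(437/11) = 4133/22.
Revenue = 5 × 4133/22 = 20665/22.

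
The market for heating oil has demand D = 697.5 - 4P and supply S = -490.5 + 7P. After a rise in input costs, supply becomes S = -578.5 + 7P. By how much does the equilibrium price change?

ΔP = 8

Original equilibrium: P* = 108, Q* = 265.5.
New equilibrium: 697.5 - 4P = -578.5 + 7P, so 1276 = 11P and P' = 116; Q' = 697.5 − 4(116) = 233.5.
Change in price: 116 − 108 = 8.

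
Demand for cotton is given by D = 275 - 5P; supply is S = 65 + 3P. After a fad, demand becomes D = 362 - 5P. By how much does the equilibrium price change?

Original equilibrium: P* = 26.25, Q* = 143.75.
New equilibrium: 362 - 5P = 65 + 3P, so 297 = 8P and P' = 37.125; Q' = 362 − 5(37.125) = 176.375.
Change in price: 37.125 − 26.25 = 10.875.

ΔP = 10.875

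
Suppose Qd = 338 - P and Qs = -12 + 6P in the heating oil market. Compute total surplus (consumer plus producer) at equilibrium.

Total surplus = 48384

Equilibrium: 338 - P = -12 + 6P gives P* = 50, Q* = 288.
Demand choke price: P = 338; supply starts at P = 2.
CS = ½(338 − 50)(288) = 41472; PS = ½(50 − 2)(288) = 6912.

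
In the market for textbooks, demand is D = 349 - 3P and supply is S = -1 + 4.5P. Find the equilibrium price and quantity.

P* = 140/3, Q* = 209

Set D = S: 349 - 3P = -1 + 4.5P.
350 = 7.5P, so P* = 140/3.
Q* = 349 − 3(140/3) = 209.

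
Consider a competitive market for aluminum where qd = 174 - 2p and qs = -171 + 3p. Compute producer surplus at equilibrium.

Equilibrium: 174 - 2p = -171 + 3p gives p* = 69, q* = 36.
Supply starts at p = 57 (where qs = 0).
PS = ½(69 − 57)(36) = 216.

Producer surplus = 216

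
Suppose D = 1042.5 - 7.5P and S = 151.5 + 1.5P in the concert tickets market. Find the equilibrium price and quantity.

P* = 99, Q* = 300

Set D = S: 1042.5 - 7.5P = 151.5 + 1.5P.
891 = 9P, so P* = 99.
Q* = 1042.5 − 7.5(99) = 300.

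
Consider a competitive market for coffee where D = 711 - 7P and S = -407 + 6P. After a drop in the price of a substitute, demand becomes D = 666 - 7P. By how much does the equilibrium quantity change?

Original equilibrium: P* = 86, Q* = 109.
New equilibrium: 666 - 7P = -407 + 6P, so 1073 = 13P and P' = 1073/13; Q' = 666 − 7(1073/13) = 1147/13.
Change in quantity: 1147/13 − 109 = -270/13.

ΔQ = -270/13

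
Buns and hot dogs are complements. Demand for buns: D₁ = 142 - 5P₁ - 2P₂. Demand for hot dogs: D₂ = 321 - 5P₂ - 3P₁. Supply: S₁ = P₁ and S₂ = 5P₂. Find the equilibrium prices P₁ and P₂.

Market 1: 142 - 5P₁ - 2P₂ = P₁ → 6P₁ + 2P₂ = 142.
Market 2: 10P₂ + 3P₁ = 321.
Eliminating P₂: 10×(1) − 2×(2) gives 54P₁ = 778, so P₁ = 389/27.
Back-substitute into (2): P₂ = (321 − 3×389/27) / 10 = 250/9.

P₁ = 389/27, P₂ = 250/9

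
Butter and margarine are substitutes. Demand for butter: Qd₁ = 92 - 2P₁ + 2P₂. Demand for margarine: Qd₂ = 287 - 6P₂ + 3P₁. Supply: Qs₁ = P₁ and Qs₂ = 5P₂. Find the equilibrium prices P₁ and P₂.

Market 1: 92 - 2P₁ + 2P₂ = P₁ → 3P₁ - 2P₂ = 92.
Market 2: 11P₂ - 3P₁ = 287.
Eliminating P₂: 11×(1) + 2×(2) gives 27P₁ = 1586, so P₁ = 1586/27.
Back-substitute into (2): P₂ = (287 + 3×1586/27) / 11 = 379/9.

P₁ = 1586/27, P₂ = 379/9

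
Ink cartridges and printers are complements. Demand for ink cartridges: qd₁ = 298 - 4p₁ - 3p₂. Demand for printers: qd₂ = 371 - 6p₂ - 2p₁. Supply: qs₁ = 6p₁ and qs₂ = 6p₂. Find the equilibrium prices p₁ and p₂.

Market 1: 298 - 4p₁ - 3p₂ = 6p₁ → 10p₁ + 3p₂ = 298.
Market 2: 12p₂ + 2p₁ = 371.
Eliminating p₂: 12×(1) − 3×(2) gives 114p₁ = 2463, so p₁ = 821/38.
Back-substitute into (2): p₂ = (371 − 2×821/38) / 12 = 519/19.

p₁ = 821/38, p₂ = 519/19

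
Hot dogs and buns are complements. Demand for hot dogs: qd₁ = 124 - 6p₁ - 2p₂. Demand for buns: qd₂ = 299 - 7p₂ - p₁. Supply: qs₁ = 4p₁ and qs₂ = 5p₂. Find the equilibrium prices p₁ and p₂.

p₁ = 445/59, p₂ = 1433/59

Market 1: 124 - 6p₁ - 2p₂ = 4p₁ → 10p₁ + 2p₂ = 124.
Market 2: 12p₂ + p₁ = 299.
Eliminating p₂: 12×(1) − 2×(2) gives 118p₁ = 890, so p₁ = 445/59.
Back-substitute into (2): p₂ = (299 − 1×445/59) / 12 = 1433/59.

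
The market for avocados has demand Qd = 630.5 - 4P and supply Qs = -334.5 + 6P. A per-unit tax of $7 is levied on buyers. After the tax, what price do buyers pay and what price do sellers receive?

Buyers pay $100.7, sellers receive $93.7

Pre-tax equilibrium: P* = 96.5, Q* = 244.5.
Tax on buyers shifts demand to Qd = 630.5 − 4(P + 7) = 602.5 - 4P.
602.5 - 4P = -334.5 + 6P gives seller price Ps = 93.7; buyers pay Pb = 93.7 + 7 = 100.7.
New quantity: Q = 630.5 − 4(100.7) = 227.7.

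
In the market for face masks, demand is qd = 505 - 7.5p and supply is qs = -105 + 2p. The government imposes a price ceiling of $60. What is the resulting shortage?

Equilibrium price would be p* = 1220/19, so the ceiling at 60 binds.
At p = 60: qd = 505 − 7.5(60) = 55, qs = -105 + 2(60) = 15.
Shortage = 55 − 15 = 40.

Shortage = 40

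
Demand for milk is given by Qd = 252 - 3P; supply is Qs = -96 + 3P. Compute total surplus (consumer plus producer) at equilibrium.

Total surplus = 2028

Equilibrium: 252 - 3P = -96 + 3P gives P* = 58, Q* = 78.
Demand choke price: P = 84; supply starts at P = 32.
CS = ½(84 − 58)(78) = 1014; PS = ½(58 − 32)(78) = 1014.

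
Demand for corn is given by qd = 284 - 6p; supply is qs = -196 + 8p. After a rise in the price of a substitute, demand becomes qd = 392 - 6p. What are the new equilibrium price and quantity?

Original equilibrium: p* = 240/7, q* = 548/7.
New equilibrium: 392 - 6p = -196 + 8p, so 588 = 14p and p' = 42; q' = 392 − 6(42) = 140.

p' = 42, q' = 140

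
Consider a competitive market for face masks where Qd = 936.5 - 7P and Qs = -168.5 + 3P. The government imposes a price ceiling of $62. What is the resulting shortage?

Equilibrium price would be P* = 110.5, so the ceiling at 62 binds.
At P = 62: Qd = 936.5 − 7(62) = 502.5, Qs = -168.5 + 3(62) = 17.5.
Shortage = 502.5 − 17.5 = 485.

Shortage = 485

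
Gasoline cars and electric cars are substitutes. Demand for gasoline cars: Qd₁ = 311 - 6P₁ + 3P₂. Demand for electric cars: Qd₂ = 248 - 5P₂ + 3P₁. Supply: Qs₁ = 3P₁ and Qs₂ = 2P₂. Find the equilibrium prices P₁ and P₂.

Market 1: 311 - 6P₁ + 3P₂ = 3P₁ → 9P₁ - 3P₂ = 311.
Market 2: 7P₂ - 3P₁ = 248.
Eliminating P₂: 7×(1) + 3×(2) gives 54P₁ = 2921, so P₁ = 2921/54.
Back-substitute into (2): P₂ = (248 + 3×2921/54) / 7 = 1055/18.

P₁ = 2921/54, P₂ = 1055/18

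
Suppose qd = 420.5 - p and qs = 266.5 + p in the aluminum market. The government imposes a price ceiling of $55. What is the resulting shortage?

Shortage = 44

Equilibrium price would be p* = 77, so the ceiling at 55 binds.
At p = 55: qd = 420.5 − 1(55) = 365.5, qs = 266.5 + 1(55) = 321.5.
Shortage = 365.5 − 321.5 = 44.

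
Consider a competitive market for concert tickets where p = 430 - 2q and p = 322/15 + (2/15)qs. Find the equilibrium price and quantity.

p* = 47, q* = 191.5

Set the two price expressions equal: 430 - 2q = 322/15 + (2/15)q.
6128/15 = (32/15)q, so q* = 191.5.
p* = 430 − (2)(191.5) = 47.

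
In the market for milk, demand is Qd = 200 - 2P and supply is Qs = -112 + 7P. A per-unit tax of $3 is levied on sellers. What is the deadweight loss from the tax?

Pre-tax equilibrium: P* = 104/3, Q* = 392/3.
Tax on sellers shifts supply to Qs = -112 + 7(P − 3) = -133 + 7P.
200 - 2P = -133 + 7P gives buyer price Pb = 37; sellers receive Ps = 37 − 3 = 34.
New quantity: Q = 200 − 2(37) = 126.
DWL = ½ × 3 × (392/3 − 126) = 7.

Deadweight loss = 7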